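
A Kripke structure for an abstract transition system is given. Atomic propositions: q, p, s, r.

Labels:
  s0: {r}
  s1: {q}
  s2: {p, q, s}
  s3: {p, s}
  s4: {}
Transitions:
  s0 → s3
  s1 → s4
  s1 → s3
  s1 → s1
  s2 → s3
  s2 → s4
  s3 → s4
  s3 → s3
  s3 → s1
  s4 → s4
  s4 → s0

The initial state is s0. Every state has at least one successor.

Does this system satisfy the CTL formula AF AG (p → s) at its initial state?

Satisfied

States satisfying AG (p → s): {s0, s1, s2, s3, s4}.
States satisfying AF AG (p → s): {s0, s1, s2, s3, s4}.
s0 ∈ Sat(AF AG (p → s)).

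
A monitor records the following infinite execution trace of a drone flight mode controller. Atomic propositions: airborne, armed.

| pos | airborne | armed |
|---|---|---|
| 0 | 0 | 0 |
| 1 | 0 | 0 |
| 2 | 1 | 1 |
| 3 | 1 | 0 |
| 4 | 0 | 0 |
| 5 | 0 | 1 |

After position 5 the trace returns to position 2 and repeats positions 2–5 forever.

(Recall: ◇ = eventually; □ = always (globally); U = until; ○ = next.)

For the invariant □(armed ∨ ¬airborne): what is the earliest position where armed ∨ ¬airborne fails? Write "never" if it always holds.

Check armed ∨ ¬airborne at each position in order: 0 ✓, 1 ✓, 2 ✓.
At position 3 the labels are {airborne}, so armed ∨ ¬airborne is false there. This is the first violation.

3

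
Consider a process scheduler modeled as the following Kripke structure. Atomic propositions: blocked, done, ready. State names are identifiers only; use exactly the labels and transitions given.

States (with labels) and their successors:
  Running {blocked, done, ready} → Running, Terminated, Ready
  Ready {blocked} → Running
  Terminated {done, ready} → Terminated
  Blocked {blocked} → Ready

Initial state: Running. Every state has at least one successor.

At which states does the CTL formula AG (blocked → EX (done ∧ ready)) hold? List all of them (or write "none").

{Running, Ready, Terminated}

States satisfying blocked → EX (done ∧ ready): {Running, Ready, Terminated}.
States satisfying AG (blocked → EX (done ∧ ready)): {Running, Ready, Terminated}.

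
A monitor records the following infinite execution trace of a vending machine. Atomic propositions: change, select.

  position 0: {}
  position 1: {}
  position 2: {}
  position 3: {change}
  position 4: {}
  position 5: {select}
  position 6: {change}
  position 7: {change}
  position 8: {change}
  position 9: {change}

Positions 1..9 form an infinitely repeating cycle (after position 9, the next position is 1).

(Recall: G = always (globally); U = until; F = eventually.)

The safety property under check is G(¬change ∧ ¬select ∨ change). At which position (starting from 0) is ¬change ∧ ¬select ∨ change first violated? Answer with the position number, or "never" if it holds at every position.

Check ¬change ∧ ¬select ∨ change at each position in order: 0 ✓, 1 ✓, 2 ✓, 3 ✓, 4 ✓.
At position 5 the labels are {select}, so ¬change ∧ ¬select ∨ change is false there. This is the first violation.

5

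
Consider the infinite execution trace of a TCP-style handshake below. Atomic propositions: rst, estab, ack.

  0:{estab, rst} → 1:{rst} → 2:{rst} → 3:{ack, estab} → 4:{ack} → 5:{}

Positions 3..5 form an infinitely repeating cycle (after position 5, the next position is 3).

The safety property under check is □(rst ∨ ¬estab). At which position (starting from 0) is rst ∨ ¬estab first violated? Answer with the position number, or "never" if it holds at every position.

Check rst ∨ ¬estab at each position in order: 0 ✓, 1 ✓, 2 ✓.
At position 3 the labels are {ack, estab}, so rst ∨ ¬estab is false there. This is the first violation.

3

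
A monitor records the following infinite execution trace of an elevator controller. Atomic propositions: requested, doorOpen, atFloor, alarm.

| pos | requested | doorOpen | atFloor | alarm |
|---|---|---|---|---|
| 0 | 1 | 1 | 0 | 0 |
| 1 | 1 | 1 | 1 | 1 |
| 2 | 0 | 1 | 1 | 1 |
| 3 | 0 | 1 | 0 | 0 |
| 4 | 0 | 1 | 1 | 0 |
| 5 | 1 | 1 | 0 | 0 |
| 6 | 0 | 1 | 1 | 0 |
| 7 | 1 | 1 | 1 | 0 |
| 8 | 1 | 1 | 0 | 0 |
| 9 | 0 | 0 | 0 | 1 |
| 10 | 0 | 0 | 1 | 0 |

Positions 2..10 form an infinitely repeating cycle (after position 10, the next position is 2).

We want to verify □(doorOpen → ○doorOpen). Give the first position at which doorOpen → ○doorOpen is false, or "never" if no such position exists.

Check doorOpen → ○doorOpen at each position in order: 0 ✓, 1 ✓, 2 ✓, 3 ✓, 4 ✓, 5 ✓, 6 ✓, 7 ✓.
At position 8 the labels are {doorOpen, requested} and the next position 9 has {alarm}, so doorOpen → ○doorOpen is false there. This is the first violation.

8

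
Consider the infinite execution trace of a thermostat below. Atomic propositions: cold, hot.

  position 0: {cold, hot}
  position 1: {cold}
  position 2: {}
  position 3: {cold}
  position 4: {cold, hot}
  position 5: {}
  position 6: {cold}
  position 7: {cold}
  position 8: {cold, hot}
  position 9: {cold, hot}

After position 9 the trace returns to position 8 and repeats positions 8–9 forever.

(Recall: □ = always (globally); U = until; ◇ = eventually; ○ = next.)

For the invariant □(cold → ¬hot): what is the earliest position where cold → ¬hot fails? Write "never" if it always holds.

At position 0 the labels are {cold, hot}, so cold → ¬hot is false there. This is the first violation.

0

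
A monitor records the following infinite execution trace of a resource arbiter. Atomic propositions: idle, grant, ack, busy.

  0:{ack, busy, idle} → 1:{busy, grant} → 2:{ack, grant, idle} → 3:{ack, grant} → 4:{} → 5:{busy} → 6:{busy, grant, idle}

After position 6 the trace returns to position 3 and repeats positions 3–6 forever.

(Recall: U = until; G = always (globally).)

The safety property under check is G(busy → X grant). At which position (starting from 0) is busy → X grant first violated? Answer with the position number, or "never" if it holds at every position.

never

busy → X grant holds at every position 0..6, and those are all the positions the trace ever visits, so the invariant G(busy → X grant) is never violated.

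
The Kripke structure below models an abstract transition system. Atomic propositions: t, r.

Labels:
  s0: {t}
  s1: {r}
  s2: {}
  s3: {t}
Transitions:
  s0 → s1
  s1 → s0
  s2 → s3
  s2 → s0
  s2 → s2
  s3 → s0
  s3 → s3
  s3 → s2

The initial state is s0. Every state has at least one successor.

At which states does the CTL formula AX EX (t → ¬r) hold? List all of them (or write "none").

States satisfying EX (t → ¬r): {s0, s1, s2, s3}.
States satisfying AX EX (t → ¬r): {s0, s1, s2, s3}.

{s0, s1, s2, s3}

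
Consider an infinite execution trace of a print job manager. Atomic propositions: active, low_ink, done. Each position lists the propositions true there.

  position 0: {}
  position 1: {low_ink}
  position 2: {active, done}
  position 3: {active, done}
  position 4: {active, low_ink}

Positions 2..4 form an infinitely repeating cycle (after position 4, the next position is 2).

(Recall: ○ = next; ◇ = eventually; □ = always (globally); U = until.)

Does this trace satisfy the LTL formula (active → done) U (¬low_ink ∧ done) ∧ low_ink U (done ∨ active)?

No

Walking from position 0: ¬low_ink ∧ done first holds at position 2, and active → done holds at every earlier position along the way, so (active → done) U (¬low_ink ∧ done) holds.
Walking from position 0: at position 0, done ∨ active has not yet held and low_ink fails, so low_ink U (done ∨ active) is false.
At position 0: (active → done) U (¬low_ink ∧ done) is true; low_ink U (done ∨ active) is false; so (active → done) U (¬low_ink ∧ done) ∧ low_ink U (done ∨ active) is false.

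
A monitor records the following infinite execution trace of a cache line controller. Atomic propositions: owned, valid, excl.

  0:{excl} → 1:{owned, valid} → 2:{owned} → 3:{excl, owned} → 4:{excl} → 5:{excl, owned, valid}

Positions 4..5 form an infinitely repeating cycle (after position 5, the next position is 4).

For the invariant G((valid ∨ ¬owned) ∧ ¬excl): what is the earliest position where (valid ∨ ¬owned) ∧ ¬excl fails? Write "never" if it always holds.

At position 0 the labels are {excl}, so (valid ∨ ¬owned) ∧ ¬excl is false there. This is the first violation.

0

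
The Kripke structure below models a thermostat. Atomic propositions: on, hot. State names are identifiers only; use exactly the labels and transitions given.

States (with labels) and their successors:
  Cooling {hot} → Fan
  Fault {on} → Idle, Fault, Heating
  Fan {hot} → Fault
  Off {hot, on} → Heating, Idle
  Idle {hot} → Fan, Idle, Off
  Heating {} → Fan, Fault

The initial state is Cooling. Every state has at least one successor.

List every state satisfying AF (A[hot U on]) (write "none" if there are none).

{Cooling, Fault, Fan, Off, Heating}

States satisfying A[hot U on]: {Cooling, Fault, Fan, Off}.
States satisfying AF (A[hot U on]): {Cooling, Fault, Fan, Off, Heating}.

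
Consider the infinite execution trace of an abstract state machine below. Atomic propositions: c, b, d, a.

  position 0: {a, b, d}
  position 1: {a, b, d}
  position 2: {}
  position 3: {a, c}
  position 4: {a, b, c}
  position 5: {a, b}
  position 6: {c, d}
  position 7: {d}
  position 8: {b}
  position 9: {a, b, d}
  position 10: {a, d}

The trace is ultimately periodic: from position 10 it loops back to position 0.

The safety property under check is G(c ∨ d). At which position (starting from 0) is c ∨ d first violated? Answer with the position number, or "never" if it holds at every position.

2

Check c ∨ d at each position in order: 0 ✓, 1 ✓.
At position 2 the labels are {}, so c ∨ d is false there. This is the first violation.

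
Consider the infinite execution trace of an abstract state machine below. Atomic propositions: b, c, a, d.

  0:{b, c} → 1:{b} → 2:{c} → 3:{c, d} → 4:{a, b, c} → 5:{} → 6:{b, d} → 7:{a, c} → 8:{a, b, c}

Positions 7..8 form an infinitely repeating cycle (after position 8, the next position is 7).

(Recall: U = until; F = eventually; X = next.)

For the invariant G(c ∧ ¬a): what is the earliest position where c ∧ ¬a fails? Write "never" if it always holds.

1

Check c ∧ ¬a at each position in order: 0 ✓.
At position 1 the labels are {b}, so c ∧ ¬a is false there. This is the first violation.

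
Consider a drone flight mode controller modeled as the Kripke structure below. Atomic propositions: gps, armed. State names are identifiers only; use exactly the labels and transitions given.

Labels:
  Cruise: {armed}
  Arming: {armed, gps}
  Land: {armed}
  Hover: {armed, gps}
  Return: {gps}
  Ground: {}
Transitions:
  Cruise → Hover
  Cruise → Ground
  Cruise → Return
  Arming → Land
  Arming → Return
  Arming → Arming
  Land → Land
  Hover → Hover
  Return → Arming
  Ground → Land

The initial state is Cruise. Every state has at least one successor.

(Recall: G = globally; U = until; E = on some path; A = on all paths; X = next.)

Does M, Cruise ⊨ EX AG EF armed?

Satisfied

States satisfying AG EF armed: {Cruise, Arming, Land, Hover, Return, Ground}.
States satisfying EX AG EF armed: {Cruise, Arming, Land, Hover, Return, Ground}.
Cruise ∈ Sat(EX AG EF armed).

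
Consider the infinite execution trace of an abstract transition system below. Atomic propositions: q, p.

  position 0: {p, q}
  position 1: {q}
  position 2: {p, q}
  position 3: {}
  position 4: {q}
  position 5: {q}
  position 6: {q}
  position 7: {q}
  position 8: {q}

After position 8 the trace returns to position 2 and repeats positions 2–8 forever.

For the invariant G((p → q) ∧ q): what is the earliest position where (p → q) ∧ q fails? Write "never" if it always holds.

Check (p → q) ∧ q at each position in order: 0 ✓, 1 ✓, 2 ✓.
At position 3 the labels are {}, so (p → q) ∧ q is false there. This is the first violation.

3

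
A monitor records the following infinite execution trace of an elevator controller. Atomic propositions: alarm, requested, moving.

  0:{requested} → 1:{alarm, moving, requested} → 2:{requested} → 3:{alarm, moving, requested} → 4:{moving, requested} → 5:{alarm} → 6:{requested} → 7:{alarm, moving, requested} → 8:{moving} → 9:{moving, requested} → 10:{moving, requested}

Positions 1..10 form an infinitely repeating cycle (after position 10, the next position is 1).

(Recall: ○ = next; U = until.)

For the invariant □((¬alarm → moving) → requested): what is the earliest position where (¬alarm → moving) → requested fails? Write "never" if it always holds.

5

Check (¬alarm → moving) → requested at each position in order: 0 ✓, 1 ✓, 2 ✓, 3 ✓, 4 ✓.
At position 5 the labels are {alarm}, so (¬alarm → moving) → requested is false there. This is the first violation.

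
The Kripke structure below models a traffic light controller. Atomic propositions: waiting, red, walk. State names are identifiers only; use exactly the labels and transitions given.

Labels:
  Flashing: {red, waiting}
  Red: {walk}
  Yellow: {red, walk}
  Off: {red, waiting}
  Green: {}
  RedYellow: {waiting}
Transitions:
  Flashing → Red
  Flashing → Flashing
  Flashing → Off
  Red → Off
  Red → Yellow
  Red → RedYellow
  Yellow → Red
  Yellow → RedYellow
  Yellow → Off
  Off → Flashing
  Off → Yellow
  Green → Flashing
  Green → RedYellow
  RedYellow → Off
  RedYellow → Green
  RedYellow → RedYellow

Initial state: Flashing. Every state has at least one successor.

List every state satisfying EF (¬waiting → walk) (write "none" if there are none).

{Flashing, Red, Yellow, Off, Green, RedYellow}

States satisfying ¬waiting → walk: {Flashing, Red, Yellow, Off, RedYellow}.
States satisfying EF (¬waiting → walk): {Flashing, Red, Yellow, Off, Green, RedYellow}.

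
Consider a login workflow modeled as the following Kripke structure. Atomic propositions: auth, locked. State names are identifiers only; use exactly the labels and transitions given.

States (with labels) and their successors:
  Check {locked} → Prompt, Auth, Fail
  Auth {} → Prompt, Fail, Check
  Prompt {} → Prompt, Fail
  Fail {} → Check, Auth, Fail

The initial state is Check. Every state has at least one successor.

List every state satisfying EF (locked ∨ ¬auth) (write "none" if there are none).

States satisfying locked ∨ ¬auth: {Check, Auth, Prompt, Fail}.
States satisfying EF (locked ∨ ¬auth): {Check, Auth, Prompt, Fail}.

{Check, Auth, Prompt, Fail}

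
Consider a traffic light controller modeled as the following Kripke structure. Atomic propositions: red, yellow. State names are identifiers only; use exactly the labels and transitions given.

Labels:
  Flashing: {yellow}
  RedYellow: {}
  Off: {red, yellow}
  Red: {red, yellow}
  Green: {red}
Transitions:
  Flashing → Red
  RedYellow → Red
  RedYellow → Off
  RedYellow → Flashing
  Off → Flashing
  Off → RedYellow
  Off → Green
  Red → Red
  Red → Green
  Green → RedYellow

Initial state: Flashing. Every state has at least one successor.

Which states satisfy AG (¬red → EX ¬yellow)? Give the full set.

States satisfying ¬red → EX ¬yellow: {Off, Red, Green}.
States satisfying AG (¬red → EX ¬yellow): ∅.

none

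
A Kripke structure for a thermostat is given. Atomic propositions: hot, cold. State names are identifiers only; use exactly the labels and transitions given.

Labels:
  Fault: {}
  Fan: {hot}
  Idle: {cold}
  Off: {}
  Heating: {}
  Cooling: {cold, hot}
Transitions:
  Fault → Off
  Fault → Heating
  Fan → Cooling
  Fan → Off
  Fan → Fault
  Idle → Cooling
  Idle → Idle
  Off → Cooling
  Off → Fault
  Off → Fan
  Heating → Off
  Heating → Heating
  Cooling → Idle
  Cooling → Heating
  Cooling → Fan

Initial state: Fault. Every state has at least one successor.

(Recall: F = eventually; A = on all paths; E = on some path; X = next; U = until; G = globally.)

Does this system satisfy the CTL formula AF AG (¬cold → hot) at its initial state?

Violated

States satisfying AG (¬cold → hot): ∅.
States satisfying AF AG (¬cold → hot): ∅.
There is a path from Fault along which AG (¬cold → hot) never holds.
Fault ∉ Sat(AF AG (¬cold → hot)).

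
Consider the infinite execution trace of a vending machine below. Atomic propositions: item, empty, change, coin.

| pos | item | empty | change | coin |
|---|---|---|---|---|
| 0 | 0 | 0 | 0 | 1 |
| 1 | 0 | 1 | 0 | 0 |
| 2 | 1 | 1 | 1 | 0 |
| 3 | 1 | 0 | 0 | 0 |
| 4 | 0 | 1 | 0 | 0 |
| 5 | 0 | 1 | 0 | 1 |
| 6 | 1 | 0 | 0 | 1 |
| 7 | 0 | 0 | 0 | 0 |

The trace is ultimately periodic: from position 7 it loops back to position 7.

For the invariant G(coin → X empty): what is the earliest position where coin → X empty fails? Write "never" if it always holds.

Check coin → X empty at each position in order: 0 ✓, 1 ✓, 2 ✓, 3 ✓, 4 ✓.
At position 5 the labels are {coin, empty} and the next position 6 has {coin, item}, so coin → X empty is false there. This is the first violation.

5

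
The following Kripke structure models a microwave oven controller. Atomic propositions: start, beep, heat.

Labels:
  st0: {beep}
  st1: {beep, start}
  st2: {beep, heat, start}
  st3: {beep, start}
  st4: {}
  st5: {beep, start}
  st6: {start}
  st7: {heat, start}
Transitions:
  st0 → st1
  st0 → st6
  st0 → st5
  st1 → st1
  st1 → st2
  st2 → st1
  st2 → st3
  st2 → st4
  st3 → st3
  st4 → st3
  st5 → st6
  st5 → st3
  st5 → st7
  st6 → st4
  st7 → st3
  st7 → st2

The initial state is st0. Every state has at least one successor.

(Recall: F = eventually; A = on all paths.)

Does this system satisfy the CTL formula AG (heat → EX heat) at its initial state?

No

States satisfying heat → EX heat: {st0, st1, st3, st4, st5, st6, st7}.
States satisfying AG (heat → EX heat): {st3, st4, st6}.
st2 is reachable from st0 and violates heat → EX heat, so AG fails at st0.
st0 ∉ Sat(AG (heat → EX heat)).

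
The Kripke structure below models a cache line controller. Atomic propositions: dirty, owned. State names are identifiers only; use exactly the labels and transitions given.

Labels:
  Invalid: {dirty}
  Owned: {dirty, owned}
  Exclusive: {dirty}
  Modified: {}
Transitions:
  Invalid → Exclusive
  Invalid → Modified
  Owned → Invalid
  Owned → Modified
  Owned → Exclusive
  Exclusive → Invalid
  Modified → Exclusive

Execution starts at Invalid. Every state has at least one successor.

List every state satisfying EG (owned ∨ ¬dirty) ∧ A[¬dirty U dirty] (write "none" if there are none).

none

States satisfying owned ∨ ¬dirty: {Owned, Modified}.
States satisfying EG (owned ∨ ¬dirty): ∅.
States satisfying ¬dirty: {Modified}.
States satisfying dirty: {Invalid, Owned, Exclusive}.
States satisfying A[¬dirty U dirty]: {Invalid, Owned, Exclusive, Modified}.
States satisfying EG (owned ∨ ¬dirty) ∧ A[¬dirty U dirty]: ∅.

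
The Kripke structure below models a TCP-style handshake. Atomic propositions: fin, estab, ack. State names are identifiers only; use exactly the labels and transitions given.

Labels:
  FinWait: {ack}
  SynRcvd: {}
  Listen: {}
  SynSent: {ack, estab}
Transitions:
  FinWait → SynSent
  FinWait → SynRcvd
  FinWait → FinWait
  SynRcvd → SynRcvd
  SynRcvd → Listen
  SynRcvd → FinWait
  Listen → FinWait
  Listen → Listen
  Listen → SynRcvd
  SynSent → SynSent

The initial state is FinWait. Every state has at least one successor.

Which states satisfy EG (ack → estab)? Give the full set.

States satisfying ack → estab: {SynRcvd, Listen, SynSent}.
States satisfying EG (ack → estab): {SynRcvd, Listen, SynSent}.

{SynRcvd, Listen, SynSent}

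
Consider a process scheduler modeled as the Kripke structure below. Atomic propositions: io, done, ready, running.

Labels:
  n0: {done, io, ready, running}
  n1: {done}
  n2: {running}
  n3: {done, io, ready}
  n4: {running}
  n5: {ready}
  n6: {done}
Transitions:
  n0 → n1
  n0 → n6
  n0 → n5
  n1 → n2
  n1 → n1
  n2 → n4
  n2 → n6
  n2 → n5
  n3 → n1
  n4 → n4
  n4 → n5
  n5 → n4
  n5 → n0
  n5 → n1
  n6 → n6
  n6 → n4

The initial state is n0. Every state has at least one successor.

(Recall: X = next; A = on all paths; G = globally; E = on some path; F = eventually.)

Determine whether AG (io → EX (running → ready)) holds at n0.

States satisfying io → EX (running → ready): {n0, n1, n2, n3, n4, n5, n6}.
States satisfying AG (io → EX (running → ready)): {n0, n1, n2, n3, n4, n5, n6}.
Every state reachable from n0 satisfies io → EX (running → ready).
n0 ∈ Sat(AG (io → EX (running → ready))).

Yes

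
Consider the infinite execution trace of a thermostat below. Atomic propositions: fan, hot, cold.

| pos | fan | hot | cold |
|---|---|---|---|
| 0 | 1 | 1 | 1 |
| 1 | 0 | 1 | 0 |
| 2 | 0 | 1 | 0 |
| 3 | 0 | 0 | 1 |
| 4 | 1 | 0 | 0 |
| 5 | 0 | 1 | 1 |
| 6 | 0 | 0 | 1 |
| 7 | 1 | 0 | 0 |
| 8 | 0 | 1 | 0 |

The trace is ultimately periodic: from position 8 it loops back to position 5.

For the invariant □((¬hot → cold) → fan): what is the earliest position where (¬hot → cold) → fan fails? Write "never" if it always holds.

Check (¬hot → cold) → fan at each position in order: 0 ✓.
At position 1 the labels are {hot}, so (¬hot → cold) → fan is false there. This is the first violation.

1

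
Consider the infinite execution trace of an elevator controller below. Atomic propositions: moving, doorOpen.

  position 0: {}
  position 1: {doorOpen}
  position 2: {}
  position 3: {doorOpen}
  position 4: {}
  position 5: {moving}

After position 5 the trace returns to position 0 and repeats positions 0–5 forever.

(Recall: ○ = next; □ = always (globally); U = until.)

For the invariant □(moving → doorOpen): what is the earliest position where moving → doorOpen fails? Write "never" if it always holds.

5

Check moving → doorOpen at each position in order: 0 ✓, 1 ✓, 2 ✓, 3 ✓, 4 ✓.
At position 5 the labels are {moving}, so moving → doorOpen is false there. This is the first violation.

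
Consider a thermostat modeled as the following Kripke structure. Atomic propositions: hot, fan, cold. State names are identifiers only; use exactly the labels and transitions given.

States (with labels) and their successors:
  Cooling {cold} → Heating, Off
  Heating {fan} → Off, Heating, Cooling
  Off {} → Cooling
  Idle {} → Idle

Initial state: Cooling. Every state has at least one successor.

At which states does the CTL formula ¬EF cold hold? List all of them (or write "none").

States satisfying cold: {Cooling}.
States satisfying EF cold: {Cooling, Heating, Off}.
States satisfying ¬EF cold: {Idle}.

{Idle}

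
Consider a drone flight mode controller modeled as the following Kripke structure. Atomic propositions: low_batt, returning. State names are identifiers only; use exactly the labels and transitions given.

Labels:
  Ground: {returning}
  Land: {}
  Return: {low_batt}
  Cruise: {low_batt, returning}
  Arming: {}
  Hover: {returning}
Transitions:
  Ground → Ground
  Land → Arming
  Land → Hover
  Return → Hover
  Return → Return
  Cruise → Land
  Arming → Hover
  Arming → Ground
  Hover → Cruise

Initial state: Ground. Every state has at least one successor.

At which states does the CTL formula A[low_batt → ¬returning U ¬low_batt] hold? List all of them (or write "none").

{Ground, Land, Arming, Hover}

States satisfying low_batt → ¬returning: {Ground, Land, Return, Arming, Hover}.
States satisfying ¬low_batt: {Ground, Land, Arming, Hover}.
States satisfying A[low_batt → ¬returning U ¬low_batt]: {Ground, Land, Arming, Hover}.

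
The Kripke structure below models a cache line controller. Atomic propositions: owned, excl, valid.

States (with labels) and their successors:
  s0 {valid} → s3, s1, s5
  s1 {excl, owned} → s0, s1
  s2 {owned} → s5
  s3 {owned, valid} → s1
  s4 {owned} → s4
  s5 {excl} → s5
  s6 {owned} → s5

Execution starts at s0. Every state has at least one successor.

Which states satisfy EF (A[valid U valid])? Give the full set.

{s0, s1, s3}

States satisfying A[valid U valid]: {s0, s3}.
States satisfying EF (A[valid U valid]): {s0, s1, s3}.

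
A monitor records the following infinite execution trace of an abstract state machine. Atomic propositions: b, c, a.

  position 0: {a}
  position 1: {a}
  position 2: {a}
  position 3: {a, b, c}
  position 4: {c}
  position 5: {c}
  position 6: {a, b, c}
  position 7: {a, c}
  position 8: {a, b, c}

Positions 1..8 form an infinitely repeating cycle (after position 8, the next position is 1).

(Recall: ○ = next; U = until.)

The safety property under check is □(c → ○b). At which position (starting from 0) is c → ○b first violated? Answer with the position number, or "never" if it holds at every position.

Check c → ○b at each position in order: 0 ✓, 1 ✓, 2 ✓.
At position 3 the labels are {a, b, c} and the next position 4 has {c}, so c → ○b is false there. This is the first violation.

3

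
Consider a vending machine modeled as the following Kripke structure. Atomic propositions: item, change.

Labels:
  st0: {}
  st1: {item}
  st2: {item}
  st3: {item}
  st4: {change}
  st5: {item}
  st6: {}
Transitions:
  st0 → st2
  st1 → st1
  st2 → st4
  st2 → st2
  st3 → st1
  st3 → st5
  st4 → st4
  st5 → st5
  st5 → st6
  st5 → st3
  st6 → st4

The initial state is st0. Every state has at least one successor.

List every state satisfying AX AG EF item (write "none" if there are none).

States satisfying AG EF item: {st1}.
States satisfying AX AG EF item: {st1}.

{st1}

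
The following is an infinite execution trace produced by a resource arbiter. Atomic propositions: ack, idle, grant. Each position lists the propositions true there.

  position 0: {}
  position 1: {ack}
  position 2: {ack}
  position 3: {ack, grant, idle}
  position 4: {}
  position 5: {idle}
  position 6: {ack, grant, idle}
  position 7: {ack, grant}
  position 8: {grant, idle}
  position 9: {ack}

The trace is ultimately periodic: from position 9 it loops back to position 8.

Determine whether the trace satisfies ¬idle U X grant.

Walking from position 0: X grant first holds at position 2, and ¬idle holds at every earlier position along the way, so ¬idle U X grant holds.

Satisfied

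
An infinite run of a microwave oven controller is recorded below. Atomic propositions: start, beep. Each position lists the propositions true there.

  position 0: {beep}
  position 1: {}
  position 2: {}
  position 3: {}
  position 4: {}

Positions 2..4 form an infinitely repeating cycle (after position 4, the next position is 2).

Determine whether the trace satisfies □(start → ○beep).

Satisfied

start → ○beep holds at every position 0..4, and those are all positions ever visited, so □(start → ○beep) holds.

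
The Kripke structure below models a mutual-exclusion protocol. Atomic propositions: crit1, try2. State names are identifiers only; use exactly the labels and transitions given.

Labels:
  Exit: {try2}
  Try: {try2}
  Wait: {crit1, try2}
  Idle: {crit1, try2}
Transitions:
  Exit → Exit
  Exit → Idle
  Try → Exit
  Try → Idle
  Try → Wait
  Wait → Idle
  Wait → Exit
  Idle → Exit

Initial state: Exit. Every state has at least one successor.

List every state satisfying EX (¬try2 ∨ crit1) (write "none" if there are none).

States satisfying ¬try2 ∨ crit1: {Wait, Idle}.
States satisfying EX (¬try2 ∨ crit1): {Exit, Try, Wait}.

{Exit, Try, Wait}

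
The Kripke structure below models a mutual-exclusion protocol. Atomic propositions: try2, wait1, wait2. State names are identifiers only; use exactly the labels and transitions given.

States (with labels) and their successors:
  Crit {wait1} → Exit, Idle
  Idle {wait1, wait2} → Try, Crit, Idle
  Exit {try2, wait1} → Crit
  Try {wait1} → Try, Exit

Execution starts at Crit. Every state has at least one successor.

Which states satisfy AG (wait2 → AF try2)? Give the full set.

none

States satisfying wait2 → AF try2: {Crit, Exit, Try}.
States satisfying AG (wait2 → AF try2): ∅.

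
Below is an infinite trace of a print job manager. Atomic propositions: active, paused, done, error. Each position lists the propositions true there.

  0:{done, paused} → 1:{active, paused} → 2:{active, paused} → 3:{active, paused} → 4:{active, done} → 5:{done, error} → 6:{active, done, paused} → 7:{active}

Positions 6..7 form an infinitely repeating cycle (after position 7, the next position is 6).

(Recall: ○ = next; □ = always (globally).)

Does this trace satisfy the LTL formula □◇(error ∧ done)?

◇(error ∧ done) must hold at every position from 0 onward. It fails at position 6, so □◇(error ∧ done) is false.

No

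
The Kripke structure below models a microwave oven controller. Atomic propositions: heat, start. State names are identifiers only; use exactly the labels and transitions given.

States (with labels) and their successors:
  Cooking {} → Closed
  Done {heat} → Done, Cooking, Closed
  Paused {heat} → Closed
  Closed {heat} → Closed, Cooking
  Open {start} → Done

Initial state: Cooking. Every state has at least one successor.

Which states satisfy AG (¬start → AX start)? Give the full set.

none

States satisfying ¬start → AX start: {Open}.
States satisfying AG (¬start → AX start): ∅.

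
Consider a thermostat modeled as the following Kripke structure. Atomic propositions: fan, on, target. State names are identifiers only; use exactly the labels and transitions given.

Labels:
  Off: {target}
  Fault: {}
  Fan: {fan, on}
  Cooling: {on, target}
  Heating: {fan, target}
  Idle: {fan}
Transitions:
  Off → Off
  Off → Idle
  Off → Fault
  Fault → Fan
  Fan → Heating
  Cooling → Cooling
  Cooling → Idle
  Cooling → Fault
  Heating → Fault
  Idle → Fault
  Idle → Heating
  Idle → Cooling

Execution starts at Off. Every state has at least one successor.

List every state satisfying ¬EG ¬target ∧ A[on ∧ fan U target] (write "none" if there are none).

States satisfying ¬target: {Fault, Fan, Idle}.
States satisfying EG ¬target: ∅.
States satisfying ¬EG ¬target: {Off, Fault, Fan, Cooling, Heating, Idle}.
States satisfying on ∧ fan: {Fan}.
States satisfying target: {Off, Cooling, Heating}.
States satisfying A[on ∧ fan U target]: {Off, Fan, Cooling, Heating}.
States satisfying ¬EG ¬target ∧ A[on ∧ fan U target]: {Off, Fan, Cooling, Heating}.

{Off, Fan, Cooling, Heating}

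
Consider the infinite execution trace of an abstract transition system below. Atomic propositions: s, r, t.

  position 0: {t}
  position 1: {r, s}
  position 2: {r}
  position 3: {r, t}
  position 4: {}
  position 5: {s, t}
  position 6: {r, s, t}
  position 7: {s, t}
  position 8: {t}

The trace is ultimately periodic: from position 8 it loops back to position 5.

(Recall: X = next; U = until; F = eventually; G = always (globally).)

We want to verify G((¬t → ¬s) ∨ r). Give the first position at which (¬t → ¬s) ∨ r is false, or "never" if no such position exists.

(¬t → ¬s) ∨ r holds at every position 0..8, and those are all the positions the trace ever visits, so the invariant G((¬t → ¬s) ∨ r) is never violated.

never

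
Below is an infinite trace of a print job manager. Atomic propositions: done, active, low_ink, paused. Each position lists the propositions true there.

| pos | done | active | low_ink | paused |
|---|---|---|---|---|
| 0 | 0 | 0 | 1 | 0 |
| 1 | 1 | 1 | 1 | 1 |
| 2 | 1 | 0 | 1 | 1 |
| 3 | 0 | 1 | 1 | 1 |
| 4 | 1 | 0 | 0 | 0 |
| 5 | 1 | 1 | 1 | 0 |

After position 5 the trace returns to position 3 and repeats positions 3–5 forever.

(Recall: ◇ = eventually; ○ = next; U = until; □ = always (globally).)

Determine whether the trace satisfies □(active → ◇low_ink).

active → ◇low_ink holds at every position 0..5, and those are all positions ever visited, so □(active → ◇low_ink) holds.
Positions where active holds: 1, 3, 5.
Check ◇low_ink at each: 1→ok, 3→ok, 5→ok.

Satisfied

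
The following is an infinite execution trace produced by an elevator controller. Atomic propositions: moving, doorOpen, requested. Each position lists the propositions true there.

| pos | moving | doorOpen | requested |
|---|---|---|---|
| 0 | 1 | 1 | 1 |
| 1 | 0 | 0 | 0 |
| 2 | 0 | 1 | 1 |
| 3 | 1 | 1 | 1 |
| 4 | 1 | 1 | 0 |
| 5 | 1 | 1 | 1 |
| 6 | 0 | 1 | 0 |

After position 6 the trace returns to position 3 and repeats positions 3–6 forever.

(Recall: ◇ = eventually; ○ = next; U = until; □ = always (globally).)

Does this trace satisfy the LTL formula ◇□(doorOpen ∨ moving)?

□(doorOpen ∨ moving) holds at position 2, which is reachable from 0, so ◇□(doorOpen ∨ moving) holds.

Satisfied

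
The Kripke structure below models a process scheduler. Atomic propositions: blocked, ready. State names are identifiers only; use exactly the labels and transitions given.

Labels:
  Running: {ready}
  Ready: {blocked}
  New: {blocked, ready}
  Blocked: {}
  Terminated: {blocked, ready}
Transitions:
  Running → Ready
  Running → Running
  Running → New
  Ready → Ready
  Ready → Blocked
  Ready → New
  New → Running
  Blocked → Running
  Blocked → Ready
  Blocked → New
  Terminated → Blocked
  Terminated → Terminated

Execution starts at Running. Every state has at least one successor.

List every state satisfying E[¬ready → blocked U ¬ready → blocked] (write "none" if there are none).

States satisfying ¬ready → blocked: {Running, Ready, New, Terminated}.
States satisfying E[¬ready → blocked U ¬ready → blocked]: {Running, Ready, New, Terminated}.

{Running, Ready, New, Terminated}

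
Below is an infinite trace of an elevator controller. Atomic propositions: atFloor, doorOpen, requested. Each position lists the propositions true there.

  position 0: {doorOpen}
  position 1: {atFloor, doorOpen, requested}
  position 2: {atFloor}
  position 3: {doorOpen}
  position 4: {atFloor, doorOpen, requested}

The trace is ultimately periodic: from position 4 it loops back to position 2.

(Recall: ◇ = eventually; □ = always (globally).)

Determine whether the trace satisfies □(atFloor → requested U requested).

Does not hold

atFloor → requested U requested must hold at every position from 0 onward. It fails at position 2, so □(atFloor → requested U requested) is false.
Positions where atFloor holds: 1, 2, 4.
Check requested U requested at each: 1→ok, 2→fails, 4→ok.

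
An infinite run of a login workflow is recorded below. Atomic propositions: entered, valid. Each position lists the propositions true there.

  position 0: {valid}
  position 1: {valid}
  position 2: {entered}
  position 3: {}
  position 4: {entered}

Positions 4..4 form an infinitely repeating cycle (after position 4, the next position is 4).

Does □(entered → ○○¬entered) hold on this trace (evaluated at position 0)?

entered → ○○¬entered must hold at every position from 0 onward. It fails at position 2, so □(entered → ○○¬entered) is false.
Positions where entered holds: 2, 4.
Check ○○¬entered at each: 2→fails, 4→fails.

Violated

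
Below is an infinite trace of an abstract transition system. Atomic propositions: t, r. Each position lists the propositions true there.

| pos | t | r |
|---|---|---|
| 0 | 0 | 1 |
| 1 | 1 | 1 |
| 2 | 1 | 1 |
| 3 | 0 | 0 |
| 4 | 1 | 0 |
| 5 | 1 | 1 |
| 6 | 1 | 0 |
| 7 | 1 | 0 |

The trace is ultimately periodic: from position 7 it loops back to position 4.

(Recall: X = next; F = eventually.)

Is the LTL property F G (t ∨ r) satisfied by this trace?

G (t ∨ r) holds at position 4, which is reachable from 0, so F G (t ∨ r) holds.

Satisfied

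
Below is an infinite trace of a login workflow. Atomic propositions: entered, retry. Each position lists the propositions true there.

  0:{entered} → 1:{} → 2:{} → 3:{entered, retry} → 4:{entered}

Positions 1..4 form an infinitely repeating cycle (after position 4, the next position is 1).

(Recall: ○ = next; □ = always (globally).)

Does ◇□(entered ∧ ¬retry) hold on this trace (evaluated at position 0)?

□(entered ∧ ¬retry) is false at every position 0..4, so it never becomes true and ◇□(entered ∧ ¬retry) fails.

Violated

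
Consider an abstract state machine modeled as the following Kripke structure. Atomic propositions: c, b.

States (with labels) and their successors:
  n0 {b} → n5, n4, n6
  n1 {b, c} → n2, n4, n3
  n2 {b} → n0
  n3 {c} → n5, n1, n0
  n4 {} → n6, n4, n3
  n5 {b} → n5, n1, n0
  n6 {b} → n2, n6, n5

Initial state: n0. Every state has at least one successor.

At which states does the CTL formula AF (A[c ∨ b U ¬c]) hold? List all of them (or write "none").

{n0, n2, n4, n5, n6}

States satisfying A[c ∨ b U ¬c]: {n0, n2, n4, n5, n6}.
States satisfying AF (A[c ∨ b U ¬c]): {n0, n2, n4, n5, n6}.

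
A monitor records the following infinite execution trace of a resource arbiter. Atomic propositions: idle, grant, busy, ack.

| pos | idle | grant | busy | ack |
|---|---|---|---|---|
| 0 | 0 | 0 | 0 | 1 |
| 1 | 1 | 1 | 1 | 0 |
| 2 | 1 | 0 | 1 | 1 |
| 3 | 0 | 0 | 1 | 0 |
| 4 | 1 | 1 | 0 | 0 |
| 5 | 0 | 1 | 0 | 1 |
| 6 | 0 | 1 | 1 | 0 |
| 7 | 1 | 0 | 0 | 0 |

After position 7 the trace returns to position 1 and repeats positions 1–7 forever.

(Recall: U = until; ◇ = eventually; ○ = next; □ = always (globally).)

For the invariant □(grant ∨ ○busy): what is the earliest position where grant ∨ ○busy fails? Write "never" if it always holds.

3

Check grant ∨ ○busy at each position in order: 0 ✓, 1 ✓, 2 ✓.
At position 3 the labels are {busy} and the next position 4 has {grant, idle}, so grant ∨ ○busy is false there. This is the first violation.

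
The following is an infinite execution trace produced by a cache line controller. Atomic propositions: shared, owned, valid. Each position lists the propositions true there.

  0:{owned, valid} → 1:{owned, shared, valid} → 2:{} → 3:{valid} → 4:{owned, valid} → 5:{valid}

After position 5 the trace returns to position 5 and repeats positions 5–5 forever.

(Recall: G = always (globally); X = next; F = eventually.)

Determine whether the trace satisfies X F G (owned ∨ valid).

Yes

The position after 0 is 1; F G (owned ∨ valid) is true there.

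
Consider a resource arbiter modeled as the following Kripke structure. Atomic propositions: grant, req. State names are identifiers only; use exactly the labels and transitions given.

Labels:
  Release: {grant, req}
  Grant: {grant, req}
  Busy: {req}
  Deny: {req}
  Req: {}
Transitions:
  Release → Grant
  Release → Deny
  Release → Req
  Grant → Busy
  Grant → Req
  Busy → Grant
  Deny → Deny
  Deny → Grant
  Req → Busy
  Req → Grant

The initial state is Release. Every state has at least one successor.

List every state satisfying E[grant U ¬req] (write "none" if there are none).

{Release, Grant, Req}

States satisfying grant: {Release, Grant}.
States satisfying ¬req: {Req}.
States satisfying E[grant U ¬req]: {Release, Grant, Req}.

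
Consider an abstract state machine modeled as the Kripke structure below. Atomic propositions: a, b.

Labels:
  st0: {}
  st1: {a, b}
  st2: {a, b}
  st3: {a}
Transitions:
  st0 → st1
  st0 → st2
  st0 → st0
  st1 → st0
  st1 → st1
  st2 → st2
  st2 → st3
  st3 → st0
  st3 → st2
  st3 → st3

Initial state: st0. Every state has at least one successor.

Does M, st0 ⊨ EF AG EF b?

Yes

States satisfying AG EF b: {st0, st1, st2, st3}.
States satisfying EF AG EF b: {st0, st1, st2, st3}.
Some path from st0 reaches a state where AG EF b holds.
st0 ∈ Sat(EF AG EF b).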